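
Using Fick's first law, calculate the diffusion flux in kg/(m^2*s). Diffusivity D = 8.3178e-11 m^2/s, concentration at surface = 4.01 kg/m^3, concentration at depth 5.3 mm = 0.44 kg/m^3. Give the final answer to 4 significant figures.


J = -D * (dC/dx) = D * (C1 - C2) / dx
J = 8.3178e-11 * (4.01 - 0.44) / 5.3e-03
J = 5.603e-08 kg/(m^2*s)


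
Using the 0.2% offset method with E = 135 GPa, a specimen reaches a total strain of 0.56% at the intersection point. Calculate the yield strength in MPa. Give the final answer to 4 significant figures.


Offset strain = 0.002
Elastic strain at yield = total_strain - offset = 5.6e-03 - 0.002 = 3.6e-03
sigma_y = E * elastic_strain = 135000 * 3.6e-03
sigma_y = 486 MPa


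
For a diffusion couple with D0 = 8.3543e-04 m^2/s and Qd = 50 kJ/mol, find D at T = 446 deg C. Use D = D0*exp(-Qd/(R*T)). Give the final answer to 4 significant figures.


D = D0 * exp(-Qd / (R*T))
T = 719.15 K
D = 8.3543e-04 * exp(-50e3 / (8.314 * 719.15))
D = 1.95e-07 m^2/s


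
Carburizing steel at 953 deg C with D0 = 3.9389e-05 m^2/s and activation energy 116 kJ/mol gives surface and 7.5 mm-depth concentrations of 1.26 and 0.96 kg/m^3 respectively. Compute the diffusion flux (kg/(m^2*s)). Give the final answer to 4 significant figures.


Step 1: D = D0 * exp(-Qd/(R*T))
T = 953 + 273.15 = 1226.15 K
D = 3.9389e-05 * exp(-116e3 / (8.314 * 1226.15)) = 4.50334e-10 m^2/s
Step 2: J = D * (C1 - C2) / dx
J = 4.50334e-10 * (1.26 - 0.96) / 7.5e-03
J = 1.801e-08 kg/(m^2*s)


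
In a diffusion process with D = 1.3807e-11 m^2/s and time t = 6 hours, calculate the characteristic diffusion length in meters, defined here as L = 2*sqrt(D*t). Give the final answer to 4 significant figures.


t = 6 hr = 21600 s
Diffusion length = 2*sqrt(D*t)
= 2*sqrt(1.3807e-11 * 21600)
= 1.092e-03 m


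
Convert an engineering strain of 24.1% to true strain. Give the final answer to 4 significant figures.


epsilon_true = ln(1 + epsilon_eng)
epsilon_true = ln(1 + 0.241)
epsilon_true = 0.2159


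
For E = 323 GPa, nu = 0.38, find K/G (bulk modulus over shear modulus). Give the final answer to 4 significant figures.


G = E / (2*(1+nu))
G = 323 / (2*(1+0.38)) = 117.029 GPa
K = E / (3*(1-2*nu))
K = 323 / (3*(1-2*0.38)) = 448.611 GPa
K/G = 448.611 / 117.029 = 3.833


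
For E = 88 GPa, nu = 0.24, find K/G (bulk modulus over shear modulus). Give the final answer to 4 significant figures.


G = E / (2*(1+nu))
G = 88 / (2*(1+0.24)) = 35.4839 GPa
K = E / (3*(1-2*nu))
K = 88 / (3*(1-2*0.24)) = 56.4103 GPa
K/G = 56.4103 / 35.4839 = 1.59


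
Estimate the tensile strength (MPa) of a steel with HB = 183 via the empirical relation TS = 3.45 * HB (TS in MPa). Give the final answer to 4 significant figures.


TS (MPa) = 3.45 * HB
TS = 3.45 * 183
TS = 631.4 MPa


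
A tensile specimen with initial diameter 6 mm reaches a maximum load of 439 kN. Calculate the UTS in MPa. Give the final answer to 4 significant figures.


A0 = pi*(d/2)^2 = pi*(6/2)^2 = 28.2743 mm^2
UTS = F_max / A0 = 439*1000 / 28.2743
UTS = 15530 MPa


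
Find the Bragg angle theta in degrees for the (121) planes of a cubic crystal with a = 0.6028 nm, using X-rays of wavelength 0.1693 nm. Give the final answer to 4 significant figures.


d = a / sqrt(h^2+k^2+l^2)
d = 0.6028 / sqrt(6) = 0.246092 nm
lambda = 2*d*sin(theta)  =>  sin(theta) = lambda / (2*d)
sin(theta) = 0.1693 / (2 * 0.246092) = 0.343977
theta = 20.12 deg


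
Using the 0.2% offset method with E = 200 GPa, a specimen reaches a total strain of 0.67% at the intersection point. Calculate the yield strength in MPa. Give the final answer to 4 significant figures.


Offset strain = 0.002
Elastic strain at yield = total_strain - offset = 6.7e-03 - 0.002 = 4.7e-03
sigma_y = E * elastic_strain = 200000 * 4.7e-03
sigma_y = 940 MPa


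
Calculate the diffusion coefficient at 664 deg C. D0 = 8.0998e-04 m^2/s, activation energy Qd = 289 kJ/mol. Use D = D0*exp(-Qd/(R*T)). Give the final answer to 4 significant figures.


D = D0 * exp(-Qd / (R*T))
T = 937.15 K
D = 8.0998e-04 * exp(-289e3 / (8.314 * 937.15))
D = 6.305e-20 m^2/s


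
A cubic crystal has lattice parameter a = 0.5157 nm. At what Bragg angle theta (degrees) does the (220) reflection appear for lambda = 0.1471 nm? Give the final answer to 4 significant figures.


d = a / sqrt(h^2+k^2+l^2)
d = 0.5157 / sqrt(8) = 0.182327 nm
lambda = 2*d*sin(theta)  =>  sin(theta) = lambda / (2*d)
sin(theta) = 0.1471 / (2 * 0.182327) = 0.403395
theta = 23.79 deg


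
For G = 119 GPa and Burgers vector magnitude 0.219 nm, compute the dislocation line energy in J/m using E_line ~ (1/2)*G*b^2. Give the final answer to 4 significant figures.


E = G*b^2/2
b = 0.219 nm = 2.19e-10 m
G = 119 GPa = 1.19e+11 Pa
E = 0.5 * 1.19e+11 * (2.19e-10)^2
E = 2.854e-09 J/m


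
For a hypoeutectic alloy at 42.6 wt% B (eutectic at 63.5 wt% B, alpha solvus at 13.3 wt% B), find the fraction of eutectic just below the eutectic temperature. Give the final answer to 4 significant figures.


f_primary = (C_e - C0) / (C_e - C_alpha_max)
f_primary = (63.5 - 42.6) / (63.5 - 13.3)
f_primary = 0.416335
f_eutectic = 1 - 0.416335 = 0.5837


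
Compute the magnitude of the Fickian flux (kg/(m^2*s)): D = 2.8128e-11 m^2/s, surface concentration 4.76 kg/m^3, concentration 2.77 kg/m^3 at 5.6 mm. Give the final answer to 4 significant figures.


J = -D * (dC/dx) = D * (C1 - C2) / dx
J = 2.8128e-11 * (4.76 - 2.77) / 5.6e-03
J = 9.995e-09 kg/(m^2*s)


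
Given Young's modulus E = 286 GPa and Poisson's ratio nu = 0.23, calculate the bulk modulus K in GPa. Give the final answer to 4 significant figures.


K = E / (3*(1-2*nu))
K = 286 / (3*(1-2*0.23))
K = 176.5 GPa


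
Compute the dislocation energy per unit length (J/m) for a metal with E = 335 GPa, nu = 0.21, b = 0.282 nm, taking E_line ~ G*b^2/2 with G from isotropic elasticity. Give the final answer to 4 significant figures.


Step 1: G = E / (2*(1+nu))
G = 335 / (2*(1+0.21)) = 138.43 GPa = 1.3843e+11 Pa
Step 2: E_line = G*b^2/2
b = 0.282 nm = 2.82e-10 m
E_line = 0.5 * 1.3843e+11 * (2.82e-10)^2 = 5.504e-09 J/m


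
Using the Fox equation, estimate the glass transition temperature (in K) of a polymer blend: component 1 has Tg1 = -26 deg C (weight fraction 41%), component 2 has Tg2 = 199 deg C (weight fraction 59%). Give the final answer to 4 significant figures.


1/Tg = w1/Tg1 + w2/Tg2 (in Kelvin)
Tg1 = 247.15 K, Tg2 = 472.15 K
1/Tg = 0.41/247.15 + 0.59/472.15
Tg = 343.8 K


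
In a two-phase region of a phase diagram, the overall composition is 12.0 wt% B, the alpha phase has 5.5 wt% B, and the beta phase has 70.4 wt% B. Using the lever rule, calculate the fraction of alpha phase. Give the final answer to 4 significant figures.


f_alpha = (C_beta - C0) / (C_beta - C_alpha)
f_alpha = (70.4 - 12.0) / (70.4 - 5.5)
f_alpha = 0.8998


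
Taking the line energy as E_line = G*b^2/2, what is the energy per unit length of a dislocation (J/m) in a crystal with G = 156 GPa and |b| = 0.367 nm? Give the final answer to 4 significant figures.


E = G*b^2/2
b = 0.367 nm = 3.67e-10 m
G = 156 GPa = 1.56e+11 Pa
E = 0.5 * 1.56e+11 * (3.67e-10)^2
E = 1.051e-08 J/m


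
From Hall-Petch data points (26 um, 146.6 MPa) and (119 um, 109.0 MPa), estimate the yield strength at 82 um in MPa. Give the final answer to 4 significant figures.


sigma_y = sigma0 + k / sqrt(d)
1/sqrt(d1) = 1/sqrt(2.6e-05) = 196.116;  1/sqrt(d2) = 91.6698
k = (sigma1 - sigma2) / (1/sqrt(d1) - 1/sqrt(d2)) = (146.6 - 109.0) / (196.116 - 91.6698) = 0.359994 MPa*m^0.5
sigma0 = sigma1 - k/sqrt(d1) = 146.6 - 0.359994*196.116 = 75.9994 MPa
sigma_y(d3) = 75.9994 + 0.359994 / sqrt(8.2e-05) = 115.8 MPa


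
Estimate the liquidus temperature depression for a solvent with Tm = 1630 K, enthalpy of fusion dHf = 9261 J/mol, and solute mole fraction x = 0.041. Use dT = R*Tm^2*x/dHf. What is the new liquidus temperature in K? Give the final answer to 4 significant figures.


dT = R*Tm^2*x / dHf
dT = 8.314 * 1630^2 * 0.041 / 9261
dT = 97.7938 K
T_new = 1630 - 97.7938 = 1532 K


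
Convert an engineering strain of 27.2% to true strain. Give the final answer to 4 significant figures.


epsilon_true = ln(1 + epsilon_eng)
epsilon_true = ln(1 + 0.272)
epsilon_true = 0.2406


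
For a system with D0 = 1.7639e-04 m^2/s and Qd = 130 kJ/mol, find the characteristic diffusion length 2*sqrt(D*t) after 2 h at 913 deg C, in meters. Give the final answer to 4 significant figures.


Step 1: D = D0 * exp(-Qd/(R*T))
T = 1186.15 K
D = 1.7639e-04 * exp(-130e3 / (8.314 * 1186.15)) = 3.32231e-10 m^2/s
Step 2: L = 2*sqrt(D*t)
t = 2 h = 7200 s
L = 2*sqrt(3.32231e-10 * 7200) = 3.093e-03 m


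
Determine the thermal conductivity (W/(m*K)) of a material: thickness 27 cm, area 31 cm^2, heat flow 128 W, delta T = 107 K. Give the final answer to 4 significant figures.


k = Q*L / (A*dT)
L = 0.27 m, A = 3.1e-03 m^2
k = 128 * 0.27 / (3.1e-03 * 107)
k = 104.2 W/(m*K)


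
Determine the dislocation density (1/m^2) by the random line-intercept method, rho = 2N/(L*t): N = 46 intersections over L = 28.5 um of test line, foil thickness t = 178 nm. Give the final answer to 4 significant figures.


rho = 2N / (L * t)
L = 28.5 um = 2.85e-05 m, t = 178 nm = 1.78e-07 m
rho = 2 * 46 / (2.85e-05 * 1.78e-07)
rho = 1.814e+13 1/m^2


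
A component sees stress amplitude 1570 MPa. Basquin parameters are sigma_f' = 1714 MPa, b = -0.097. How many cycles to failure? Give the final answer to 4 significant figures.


sigma_a = sigma_f' * (2*Nf)^b
2*Nf = (sigma_a / sigma_f')^(1/b)
2*Nf = (1570 / 1714)^(1/-0.097)
2*Nf = 2.47115
Nf = 1.236 cycles


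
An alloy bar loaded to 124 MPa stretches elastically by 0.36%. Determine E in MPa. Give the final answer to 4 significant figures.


E = sigma / epsilon
epsilon = 0.36% = 3.6e-03
E = 124 / 3.6e-03
E = 34440 MPa


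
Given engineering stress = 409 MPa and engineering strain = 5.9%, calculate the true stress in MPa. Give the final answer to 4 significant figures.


sigma_true = sigma_eng * (1 + epsilon_eng)
sigma_true = 409 * (1 + 0.059)
sigma_true = 433.1 MPa


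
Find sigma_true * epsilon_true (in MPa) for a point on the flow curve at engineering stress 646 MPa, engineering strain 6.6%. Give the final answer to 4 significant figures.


sigma_true = sigma_eng * (1 + epsilon_eng)
sigma_true = 646 * (1 + 0.066) = 688.636 MPa
epsilon_true = ln(1 + epsilon_eng)
epsilon_true = ln(1 + 0.066) = 0.0639133
sigma_true * epsilon_true = 688.636 * 0.0639133 = 44.01 MPa


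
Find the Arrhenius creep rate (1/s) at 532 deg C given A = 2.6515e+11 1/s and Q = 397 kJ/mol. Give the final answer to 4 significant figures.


rate = A * exp(-Q / (R*T))
T = 532 + 273.15 = 805.15 K
rate = 2.6515e+11 * exp(-397e3 / (8.314 * 805.15))
rate = 4.644e-15 1/s


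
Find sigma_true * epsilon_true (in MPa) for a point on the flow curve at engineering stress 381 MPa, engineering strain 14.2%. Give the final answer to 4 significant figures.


sigma_true = sigma_eng * (1 + epsilon_eng)
sigma_true = 381 * (1 + 0.142) = 435.102 MPa
epsilon_true = ln(1 + epsilon_eng)
epsilon_true = ln(1 + 0.142) = 0.132781
sigma_true * epsilon_true = 435.102 * 0.132781 = 57.77 MPa


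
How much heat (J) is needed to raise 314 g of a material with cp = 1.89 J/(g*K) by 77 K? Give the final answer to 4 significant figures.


Q = m * cp * dT
Q = 314 * 1.89 * 77
Q = 45700 J


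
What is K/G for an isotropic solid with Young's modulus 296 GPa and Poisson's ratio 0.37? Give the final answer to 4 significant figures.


G = E / (2*(1+nu))
G = 296 / (2*(1+0.37)) = 108.029 GPa
K = E / (3*(1-2*nu))
K = 296 / (3*(1-2*0.37)) = 379.487 GPa
K/G = 379.487 / 108.029 = 3.513


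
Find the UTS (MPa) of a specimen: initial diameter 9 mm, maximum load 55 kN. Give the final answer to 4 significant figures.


A0 = pi*(d/2)^2 = pi*(9/2)^2 = 63.6173 mm^2
UTS = F_max / A0 = 55*1000 / 63.6173
UTS = 864.5 MPa


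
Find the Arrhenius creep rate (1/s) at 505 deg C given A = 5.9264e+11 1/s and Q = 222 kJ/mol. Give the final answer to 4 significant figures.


rate = A * exp(-Q / (R*T))
T = 505 + 273.15 = 778.15 K
rate = 5.9264e+11 * exp(-222e3 / (8.314 * 778.15))
rate = 7.415e-04 1/s


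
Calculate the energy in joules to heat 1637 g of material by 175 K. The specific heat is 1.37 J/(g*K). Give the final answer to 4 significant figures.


Q = m * cp * dT
Q = 1637 * 1.37 * 175
Q = 392500 J


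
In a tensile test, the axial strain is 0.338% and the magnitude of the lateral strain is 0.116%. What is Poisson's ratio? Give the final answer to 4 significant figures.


nu = -epsilon_lat / epsilon_axial
Lateral strain is contraction (negative), so using magnitudes:
nu = 0.116 / 0.338
nu = 0.3432


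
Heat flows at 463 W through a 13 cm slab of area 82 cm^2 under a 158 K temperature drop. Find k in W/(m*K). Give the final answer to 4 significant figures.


k = Q*L / (A*dT)
L = 0.13 m, A = 8.2e-03 m^2
k = 463 * 0.13 / (8.2e-03 * 158)
k = 46.46 W/(m*K)


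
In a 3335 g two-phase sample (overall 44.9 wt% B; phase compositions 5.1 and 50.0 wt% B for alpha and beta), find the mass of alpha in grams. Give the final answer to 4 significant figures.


f_alpha = (C_beta - C0) / (C_beta - C_alpha)
f_alpha = (50.0 - 44.9) / (50.0 - 5.1) = 0.113586
m_alpha = f_alpha * m_total = 0.113586 * 3335 = 378.8 g


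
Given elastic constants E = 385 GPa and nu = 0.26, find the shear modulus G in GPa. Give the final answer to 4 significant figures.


G = E / (2*(1+nu))
G = 385 / (2*(1+0.26))
G = 152.8 GPa


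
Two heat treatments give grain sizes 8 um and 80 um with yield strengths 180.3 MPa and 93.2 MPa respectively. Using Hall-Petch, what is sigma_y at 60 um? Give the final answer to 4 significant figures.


sigma_y = sigma0 + k / sqrt(d)
1/sqrt(d1) = 1/sqrt(8e-06) = 353.553;  1/sqrt(d2) = 111.803
k = (sigma1 - sigma2) / (1/sqrt(d1) - 1/sqrt(d2)) = (180.3 - 93.2) / (353.553 - 111.803) = 0.36029 MPa*m^0.5
sigma0 = sigma1 - k/sqrt(d1) = 180.3 - 0.36029*353.553 = 52.9184 MPa
sigma_y(d3) = 52.9184 + 0.36029 / sqrt(6e-05) = 99.43 MPa


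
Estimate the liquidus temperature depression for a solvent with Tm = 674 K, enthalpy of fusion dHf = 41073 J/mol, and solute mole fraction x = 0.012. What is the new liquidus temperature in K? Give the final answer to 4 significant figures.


dT = R*Tm^2*x / dHf
dT = 8.314 * 674^2 * 0.012 / 41073
dT = 1.10346 K
T_new = 674 - 1.10346 = 672.9 K


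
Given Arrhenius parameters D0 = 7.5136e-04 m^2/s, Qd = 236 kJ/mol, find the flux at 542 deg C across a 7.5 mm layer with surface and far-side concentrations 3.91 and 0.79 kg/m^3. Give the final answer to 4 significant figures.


Step 1: D = D0 * exp(-Qd/(R*T))
T = 542 + 273.15 = 815.15 K
D = 7.5136e-04 * exp(-236e3 / (8.314 * 815.15)) = 5.65551e-19 m^2/s
Step 2: J = D * (C1 - C2) / dx
J = 5.65551e-19 * (3.91 - 0.79) / 7.5e-03
J = 2.353e-16 kg/(m^2*s)


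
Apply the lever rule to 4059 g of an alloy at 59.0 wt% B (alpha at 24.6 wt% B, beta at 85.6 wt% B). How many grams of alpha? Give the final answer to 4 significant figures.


f_alpha = (C_beta - C0) / (C_beta - C_alpha)
f_alpha = (85.6 - 59.0) / (85.6 - 24.6) = 0.436066
m_alpha = f_alpha * m_total = 0.436066 * 4059 = 1770 g


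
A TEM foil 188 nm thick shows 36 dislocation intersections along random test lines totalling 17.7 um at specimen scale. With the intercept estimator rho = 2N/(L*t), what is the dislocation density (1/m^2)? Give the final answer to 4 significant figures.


rho = 2N / (L * t)
L = 17.7 um = 1.77e-05 m, t = 188 nm = 1.88e-07 m
rho = 2 * 36 / (1.77e-05 * 1.88e-07)
rho = 2.164e+13 1/m^2


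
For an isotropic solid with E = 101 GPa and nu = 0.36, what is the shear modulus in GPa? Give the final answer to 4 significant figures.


G = E / (2*(1+nu))
G = 101 / (2*(1+0.36))
G = 37.13 GPa


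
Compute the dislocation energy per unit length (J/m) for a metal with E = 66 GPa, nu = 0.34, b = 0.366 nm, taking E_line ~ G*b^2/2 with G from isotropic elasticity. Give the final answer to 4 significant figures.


Step 1: G = E / (2*(1+nu))
G = 66 / (2*(1+0.34)) = 24.6269 GPa = 2.46269e+10 Pa
Step 2: E_line = G*b^2/2
b = 0.366 nm = 3.66e-10 m
E_line = 0.5 * 2.46269e+10 * (3.66e-10)^2 = 1.649e-09 J/m


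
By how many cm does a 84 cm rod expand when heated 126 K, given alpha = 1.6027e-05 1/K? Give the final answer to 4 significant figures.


dL = L0 * alpha * dT
dL = 84 * 1.6027e-05 * 126
dL = 0.1696 cm


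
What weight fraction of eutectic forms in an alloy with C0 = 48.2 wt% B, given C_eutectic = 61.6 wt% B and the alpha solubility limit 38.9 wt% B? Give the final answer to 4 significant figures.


f_primary = (C_e - C0) / (C_e - C_alpha_max)
f_primary = (61.6 - 48.2) / (61.6 - 38.9)
f_primary = 0.590308
f_eutectic = 1 - 0.590308 = 0.4097


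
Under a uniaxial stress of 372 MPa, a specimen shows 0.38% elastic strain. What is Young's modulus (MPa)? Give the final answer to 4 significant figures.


E = sigma / epsilon
epsilon = 0.38% = 3.8e-03
E = 372 / 3.8e-03
E = 97890 MPa


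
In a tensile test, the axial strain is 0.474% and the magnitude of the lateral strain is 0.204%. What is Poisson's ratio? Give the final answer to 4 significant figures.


nu = -epsilon_lat / epsilon_axial
Lateral strain is contraction (negative), so using magnitudes:
nu = 0.204 / 0.474
nu = 0.4304


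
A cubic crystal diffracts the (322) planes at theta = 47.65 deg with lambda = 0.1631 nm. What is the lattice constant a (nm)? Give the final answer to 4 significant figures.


d = lambda / (2*sin(theta))
d = 0.1631 / (2*sin(47.65 deg))
d = 0.110345 nm
a = d * sqrt(h^2+k^2+l^2) = 0.110345 * sqrt(17)
a = 0.455 nm


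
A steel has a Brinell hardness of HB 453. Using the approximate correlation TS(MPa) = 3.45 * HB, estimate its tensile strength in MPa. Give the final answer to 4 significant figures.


TS (MPa) = 3.45 * HB
TS = 3.45 * 453
TS = 1563 MPa


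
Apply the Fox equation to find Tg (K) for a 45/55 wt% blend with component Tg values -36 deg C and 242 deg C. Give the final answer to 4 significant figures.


1/Tg = w1/Tg1 + w2/Tg2 (in Kelvin)
Tg1 = 237.15 K, Tg2 = 515.15 K
1/Tg = 0.45/237.15 + 0.55/515.15
Tg = 337.2 K


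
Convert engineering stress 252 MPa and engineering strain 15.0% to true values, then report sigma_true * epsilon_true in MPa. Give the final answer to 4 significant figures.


sigma_true = sigma_eng * (1 + epsilon_eng)
sigma_true = 252 * (1 + 0.15) = 289.8 MPa
epsilon_true = ln(1 + epsilon_eng)
epsilon_true = ln(1 + 0.15) = 0.139762
sigma_true * epsilon_true = 289.8 * 0.139762 = 40.5 MPa


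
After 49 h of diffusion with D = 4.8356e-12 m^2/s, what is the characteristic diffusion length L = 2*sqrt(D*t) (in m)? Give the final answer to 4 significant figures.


t = 49 hr = 176400 s
Diffusion length = 2*sqrt(D*t)
= 2*sqrt(4.8356e-12 * 176400)
= 1.847e-03 m


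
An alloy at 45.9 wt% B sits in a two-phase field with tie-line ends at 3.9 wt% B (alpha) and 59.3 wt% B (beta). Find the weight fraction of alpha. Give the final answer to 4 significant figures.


f_alpha = (C_beta - C0) / (C_beta - C_alpha)
f_alpha = (59.3 - 45.9) / (59.3 - 3.9)
f_alpha = 0.2419


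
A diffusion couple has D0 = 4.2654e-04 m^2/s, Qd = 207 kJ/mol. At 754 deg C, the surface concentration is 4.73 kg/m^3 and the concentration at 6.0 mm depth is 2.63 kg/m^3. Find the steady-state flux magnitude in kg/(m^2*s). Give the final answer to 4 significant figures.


Step 1: D = D0 * exp(-Qd/(R*T))
T = 754 + 273.15 = 1027.15 K
D = 4.2654e-04 * exp(-207e3 / (8.314 * 1027.15)) = 1.2671e-14 m^2/s
Step 2: J = D * (C1 - C2) / dx
J = 1.2671e-14 * (4.73 - 2.63) / 6e-03
J = 4.435e-12 kg/(m^2*s)


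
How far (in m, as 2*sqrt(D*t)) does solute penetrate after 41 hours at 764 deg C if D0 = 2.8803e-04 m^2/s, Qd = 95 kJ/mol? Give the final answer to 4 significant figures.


Step 1: D = D0 * exp(-Qd/(R*T))
T = 1037.15 K
D = 2.8803e-04 * exp(-95e3 / (8.314 * 1037.15)) = 4.72846e-09 m^2/s
Step 2: L = 2*sqrt(D*t)
t = 41 h = 147600 s
L = 2*sqrt(4.72846e-09 * 147600) = 0.05284 m


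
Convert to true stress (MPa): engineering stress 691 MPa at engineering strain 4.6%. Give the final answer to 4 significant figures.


sigma_true = sigma_eng * (1 + epsilon_eng)
sigma_true = 691 * (1 + 0.046)
sigma_true = 722.8 MPa


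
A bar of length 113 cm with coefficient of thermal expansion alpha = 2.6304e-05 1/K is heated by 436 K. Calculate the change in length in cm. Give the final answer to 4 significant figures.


dL = L0 * alpha * dT
dL = 113 * 2.6304e-05 * 436
dL = 1.296 cm


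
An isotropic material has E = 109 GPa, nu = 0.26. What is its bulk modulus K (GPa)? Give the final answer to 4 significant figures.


K = E / (3*(1-2*nu))
K = 109 / (3*(1-2*0.26))
K = 75.69 GPa


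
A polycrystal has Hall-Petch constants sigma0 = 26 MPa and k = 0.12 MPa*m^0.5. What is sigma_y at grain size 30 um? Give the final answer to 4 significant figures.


sigma_y = sigma0 + k / sqrt(d)
d = 30 um = 3e-05 m
sigma_y = 26 + 0.12 / sqrt(3e-05)
sigma_y = 47.91 MPa


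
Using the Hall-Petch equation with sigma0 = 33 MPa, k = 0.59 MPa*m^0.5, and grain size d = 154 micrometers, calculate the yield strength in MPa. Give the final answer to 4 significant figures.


sigma_y = sigma0 + k / sqrt(d)
d = 154 um = 1.54e-04 m
sigma_y = 33 + 0.59 / sqrt(1.54e-04)
sigma_y = 80.54 MPa


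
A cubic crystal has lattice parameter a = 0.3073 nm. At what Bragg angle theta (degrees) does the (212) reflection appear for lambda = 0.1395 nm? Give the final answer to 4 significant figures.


d = a / sqrt(h^2+k^2+l^2)
d = 0.3073 / sqrt(9) = 0.102433 nm
lambda = 2*d*sin(theta)  =>  sin(theta) = lambda / (2*d)
sin(theta) = 0.1395 / (2 * 0.102433) = 0.680931
theta = 42.92 deg


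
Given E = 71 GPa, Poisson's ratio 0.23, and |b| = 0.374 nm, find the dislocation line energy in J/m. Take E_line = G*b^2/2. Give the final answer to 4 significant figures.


Step 1: G = E / (2*(1+nu))
G = 71 / (2*(1+0.23)) = 28.8618 GPa = 2.88618e+10 Pa
Step 2: E_line = G*b^2/2
b = 0.374 nm = 3.74e-10 m
E_line = 0.5 * 2.88618e+10 * (3.74e-10)^2 = 2.019e-09 J/m


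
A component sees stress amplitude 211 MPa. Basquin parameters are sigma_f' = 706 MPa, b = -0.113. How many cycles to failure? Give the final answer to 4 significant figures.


sigma_a = sigma_f' * (2*Nf)^b
2*Nf = (sigma_a / sigma_f')^(1/b)
2*Nf = (211 / 706)^(1/-0.113)
2*Nf = 43831.8
Nf = 21920 cycles


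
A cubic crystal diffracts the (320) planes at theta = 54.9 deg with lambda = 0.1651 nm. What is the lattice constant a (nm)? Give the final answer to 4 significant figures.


d = lambda / (2*sin(theta))
d = 0.1651 / (2*sin(54.9 deg))
d = 0.100898 nm
a = d * sqrt(h^2+k^2+l^2) = 0.100898 * sqrt(13)
a = 0.3638 nm


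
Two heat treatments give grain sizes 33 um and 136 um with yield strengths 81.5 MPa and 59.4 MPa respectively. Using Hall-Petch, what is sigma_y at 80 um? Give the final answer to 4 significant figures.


sigma_y = sigma0 + k / sqrt(d)
1/sqrt(d1) = 1/sqrt(3.3e-05) = 174.078;  1/sqrt(d2) = 85.7493
k = (sigma1 - sigma2) / (1/sqrt(d1) - 1/sqrt(d2)) = (81.5 - 59.4) / (174.078 - 85.7493) = 0.250203 MPa*m^0.5
sigma0 = sigma1 - k/sqrt(d1) = 81.5 - 0.250203*174.078 = 37.9453 MPa
sigma_y(d3) = 37.9453 + 0.250203 / sqrt(8e-05) = 65.92 MPa


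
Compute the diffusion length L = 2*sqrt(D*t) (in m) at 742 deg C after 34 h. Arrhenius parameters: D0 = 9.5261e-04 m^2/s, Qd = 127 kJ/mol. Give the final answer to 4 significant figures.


Step 1: D = D0 * exp(-Qd/(R*T))
T = 1015.15 K
D = 9.5261e-04 * exp(-127e3 / (8.314 * 1015.15)) = 2.77896e-10 m^2/s
Step 2: L = 2*sqrt(D*t)
t = 34 h = 122400 s
L = 2*sqrt(2.77896e-10 * 122400) = 0.01166 m


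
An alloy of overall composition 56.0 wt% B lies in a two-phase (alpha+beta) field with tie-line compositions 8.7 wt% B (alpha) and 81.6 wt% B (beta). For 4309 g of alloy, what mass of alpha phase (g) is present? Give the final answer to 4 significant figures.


f_alpha = (C_beta - C0) / (C_beta - C_alpha)
f_alpha = (81.6 - 56.0) / (81.6 - 8.7) = 0.351166
m_alpha = f_alpha * m_total = 0.351166 * 4309 = 1513 g


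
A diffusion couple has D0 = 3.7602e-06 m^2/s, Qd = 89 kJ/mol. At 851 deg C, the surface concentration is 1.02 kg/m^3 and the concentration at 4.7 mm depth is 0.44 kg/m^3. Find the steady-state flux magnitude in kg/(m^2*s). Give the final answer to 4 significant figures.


Step 1: D = D0 * exp(-Qd/(R*T))
T = 851 + 273.15 = 1124.15 K
D = 3.7602e-06 * exp(-89e3 / (8.314 * 1124.15)) = 2.75167e-10 m^2/s
Step 2: J = D * (C1 - C2) / dx
J = 2.75167e-10 * (1.02 - 0.44) / 4.7e-03
J = 3.396e-08 kg/(m^2*s)


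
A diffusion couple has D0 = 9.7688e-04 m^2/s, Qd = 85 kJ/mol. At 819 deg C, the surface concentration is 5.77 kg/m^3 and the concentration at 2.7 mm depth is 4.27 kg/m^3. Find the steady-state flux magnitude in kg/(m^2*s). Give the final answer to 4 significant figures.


Step 1: D = D0 * exp(-Qd/(R*T))
T = 819 + 273.15 = 1092.15 K
D = 9.7688e-04 * exp(-85e3 / (8.314 * 1092.15)) = 8.40175e-08 m^2/s
Step 2: J = D * (C1 - C2) / dx
J = 8.40175e-08 * (5.77 - 4.27) / 2.7e-03
J = 4.668e-05 kg/(m^2*s)


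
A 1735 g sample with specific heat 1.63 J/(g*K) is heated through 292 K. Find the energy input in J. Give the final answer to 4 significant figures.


Q = m * cp * dT
Q = 1735 * 1.63 * 292
Q = 825800 J


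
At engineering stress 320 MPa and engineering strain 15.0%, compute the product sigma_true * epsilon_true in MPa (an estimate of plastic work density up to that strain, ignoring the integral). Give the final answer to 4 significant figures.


sigma_true = sigma_eng * (1 + epsilon_eng)
sigma_true = 320 * (1 + 0.15) = 368 MPa
epsilon_true = ln(1 + epsilon_eng)
epsilon_true = ln(1 + 0.15) = 0.139762
sigma_true * epsilon_true = 368 * 0.139762 = 51.43 MPa


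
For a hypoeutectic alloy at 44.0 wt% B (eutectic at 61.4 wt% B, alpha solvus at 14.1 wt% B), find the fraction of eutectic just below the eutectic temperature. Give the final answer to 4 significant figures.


f_primary = (C_e - C0) / (C_e - C_alpha_max)
f_primary = (61.4 - 44.0) / (61.4 - 14.1)
f_primary = 0.367865
f_eutectic = 1 - 0.367865 = 0.6321


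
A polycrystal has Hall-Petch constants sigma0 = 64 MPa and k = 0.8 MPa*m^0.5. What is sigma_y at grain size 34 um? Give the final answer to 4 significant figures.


sigma_y = sigma0 + k / sqrt(d)
d = 34 um = 3.4e-05 m
sigma_y = 64 + 0.8 / sqrt(3.4e-05)
sigma_y = 201.2 MPa


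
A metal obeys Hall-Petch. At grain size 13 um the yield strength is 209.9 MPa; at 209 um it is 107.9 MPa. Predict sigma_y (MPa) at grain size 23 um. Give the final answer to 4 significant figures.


sigma_y = sigma0 + k / sqrt(d)
1/sqrt(d1) = 1/sqrt(1.3e-05) = 277.35;  1/sqrt(d2) = 69.1714
k = (sigma1 - sigma2) / (1/sqrt(d1) - 1/sqrt(d2)) = (209.9 - 107.9) / (277.35 - 69.1714) = 0.489964 MPa*m^0.5
sigma0 = sigma1 - k/sqrt(d1) = 209.9 - 0.489964*277.35 = 74.0085 MPa
sigma_y(d3) = 74.0085 + 0.489964 / sqrt(2.3e-05) = 176.2 MPa


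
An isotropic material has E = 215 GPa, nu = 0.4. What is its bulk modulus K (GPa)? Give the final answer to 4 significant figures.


K = E / (3*(1-2*nu))
K = 215 / (3*(1-2*0.4))
K = 358.3 GPa


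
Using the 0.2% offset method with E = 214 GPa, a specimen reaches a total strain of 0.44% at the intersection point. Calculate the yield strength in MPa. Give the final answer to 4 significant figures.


Offset strain = 0.002
Elastic strain at yield = total_strain - offset = 4.4e-03 - 0.002 = 2.4e-03
sigma_y = E * elastic_strain = 214000 * 2.4e-03
sigma_y = 513.6 MPa


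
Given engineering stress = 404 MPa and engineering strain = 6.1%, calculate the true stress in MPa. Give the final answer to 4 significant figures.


sigma_true = sigma_eng * (1 + epsilon_eng)
sigma_true = 404 * (1 + 0.061)
sigma_true = 428.6 MPa


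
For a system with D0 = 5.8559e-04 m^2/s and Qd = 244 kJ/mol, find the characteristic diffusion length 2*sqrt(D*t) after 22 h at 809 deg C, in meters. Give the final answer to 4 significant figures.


Step 1: D = D0 * exp(-Qd/(R*T))
T = 1082.15 K
D = 5.8559e-04 * exp(-244e3 / (8.314 * 1082.15)) = 9.76012e-16 m^2/s
Step 2: L = 2*sqrt(D*t)
t = 22 h = 79200 s
L = 2*sqrt(9.76012e-16 * 79200) = 1.758e-05 m


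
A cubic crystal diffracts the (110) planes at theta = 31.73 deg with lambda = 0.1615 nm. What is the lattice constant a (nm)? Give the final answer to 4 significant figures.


d = lambda / (2*sin(theta))
d = 0.1615 / (2*sin(31.73 deg))
d = 0.153541 nm
a = d * sqrt(h^2+k^2+l^2) = 0.153541 * sqrt(2)
a = 0.2171 nm


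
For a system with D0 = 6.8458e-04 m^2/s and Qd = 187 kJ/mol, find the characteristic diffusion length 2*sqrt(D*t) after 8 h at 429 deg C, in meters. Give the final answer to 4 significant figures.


Step 1: D = D0 * exp(-Qd/(R*T))
T = 702.15 K
D = 6.8458e-04 * exp(-187e3 / (8.314 * 702.15)) = 8.38569e-18 m^2/s
Step 2: L = 2*sqrt(D*t)
t = 8 h = 28800 s
L = 2*sqrt(8.38569e-18 * 28800) = 9.829e-07 m


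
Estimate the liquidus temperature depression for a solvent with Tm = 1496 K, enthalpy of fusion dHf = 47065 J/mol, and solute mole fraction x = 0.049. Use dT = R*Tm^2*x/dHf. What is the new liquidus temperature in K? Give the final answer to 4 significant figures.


dT = R*Tm^2*x / dHf
dT = 8.314 * 1496^2 * 0.049 / 47065
dT = 19.3719 K
T_new = 1496 - 19.3719 = 1477 K


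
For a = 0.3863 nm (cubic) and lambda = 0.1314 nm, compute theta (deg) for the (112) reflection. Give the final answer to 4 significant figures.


d = a / sqrt(h^2+k^2+l^2)
d = 0.3863 / sqrt(6) = 0.157706 nm
lambda = 2*d*sin(theta)  =>  sin(theta) = lambda / (2*d)
sin(theta) = 0.1314 / (2 * 0.157706) = 0.416597
theta = 24.62 deg


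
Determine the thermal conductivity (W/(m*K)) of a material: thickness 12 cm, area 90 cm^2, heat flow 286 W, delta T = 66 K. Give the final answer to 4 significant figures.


k = Q*L / (A*dT)
L = 0.12 m, A = 9e-03 m^2
k = 286 * 0.12 / (9e-03 * 66)
k = 57.78 W/(m*K)


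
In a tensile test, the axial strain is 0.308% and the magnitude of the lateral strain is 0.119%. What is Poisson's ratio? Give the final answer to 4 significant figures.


nu = -epsilon_lat / epsilon_axial
Lateral strain is contraction (negative), so using magnitudes:
nu = 0.119 / 0.308
nu = 0.3864


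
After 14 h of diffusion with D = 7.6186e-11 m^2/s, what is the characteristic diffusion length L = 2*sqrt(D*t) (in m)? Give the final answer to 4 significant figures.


t = 14 hr = 50400 s
Diffusion length = 2*sqrt(D*t)
= 2*sqrt(7.6186e-11 * 50400)
= 3.919e-03 m


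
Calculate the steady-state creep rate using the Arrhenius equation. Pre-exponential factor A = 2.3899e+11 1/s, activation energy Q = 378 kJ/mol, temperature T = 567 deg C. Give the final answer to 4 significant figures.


rate = A * exp(-Q / (R*T))
T = 567 + 273.15 = 840.15 K
rate = 2.3899e+11 * exp(-378e3 / (8.314 * 840.15))
rate = 7.519e-13 1/s


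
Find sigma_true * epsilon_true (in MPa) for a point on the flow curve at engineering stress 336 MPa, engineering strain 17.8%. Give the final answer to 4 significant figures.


sigma_true = sigma_eng * (1 + epsilon_eng)
sigma_true = 336 * (1 + 0.178) = 395.808 MPa
epsilon_true = ln(1 + epsilon_eng)
epsilon_true = ln(1 + 0.178) = 0.163818
sigma_true * epsilon_true = 395.808 * 0.163818 = 64.84 MPa


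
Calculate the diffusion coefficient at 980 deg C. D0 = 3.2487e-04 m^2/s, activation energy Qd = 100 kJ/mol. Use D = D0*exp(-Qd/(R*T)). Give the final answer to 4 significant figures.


D = D0 * exp(-Qd / (R*T))
T = 1253.15 K
D = 3.2487e-04 * exp(-100e3 / (8.314 * 1253.15))
D = 2.204e-08 m^2/s


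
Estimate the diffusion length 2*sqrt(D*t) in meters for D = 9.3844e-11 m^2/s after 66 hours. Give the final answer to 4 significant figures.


t = 66 hr = 237600 s
Diffusion length = 2*sqrt(D*t)
= 2*sqrt(9.3844e-11 * 237600)
= 9.444e-03 m


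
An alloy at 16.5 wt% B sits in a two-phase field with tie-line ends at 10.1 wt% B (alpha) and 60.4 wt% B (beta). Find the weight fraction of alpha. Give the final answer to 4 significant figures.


f_alpha = (C_beta - C0) / (C_beta - C_alpha)
f_alpha = (60.4 - 16.5) / (60.4 - 10.1)
f_alpha = 0.8728


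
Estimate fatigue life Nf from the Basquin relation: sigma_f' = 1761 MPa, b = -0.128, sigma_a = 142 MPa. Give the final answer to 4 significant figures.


sigma_a = sigma_f' * (2*Nf)^b
2*Nf = (sigma_a / sigma_f')^(1/b)
2*Nf = (142 / 1761)^(1/-0.128)
2*Nf = 3.48933e+08
Nf = 1.745e+08 cycles


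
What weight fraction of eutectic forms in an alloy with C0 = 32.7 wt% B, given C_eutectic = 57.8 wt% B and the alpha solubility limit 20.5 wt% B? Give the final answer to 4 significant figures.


f_primary = (C_e - C0) / (C_e - C_alpha_max)
f_primary = (57.8 - 32.7) / (57.8 - 20.5)
f_primary = 0.672922
f_eutectic = 1 - 0.672922 = 0.3271


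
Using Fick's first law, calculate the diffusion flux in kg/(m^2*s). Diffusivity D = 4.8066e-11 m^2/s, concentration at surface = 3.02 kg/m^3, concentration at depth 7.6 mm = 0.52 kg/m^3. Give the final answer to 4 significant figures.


J = -D * (dC/dx) = D * (C1 - C2) / dx
J = 4.8066e-11 * (3.02 - 0.52) / 7.6e-03
J = 1.581e-08 kg/(m^2*s)


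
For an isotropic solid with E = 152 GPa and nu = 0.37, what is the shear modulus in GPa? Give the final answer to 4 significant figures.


G = E / (2*(1+nu))
G = 152 / (2*(1+0.37))
G = 55.47 GPa


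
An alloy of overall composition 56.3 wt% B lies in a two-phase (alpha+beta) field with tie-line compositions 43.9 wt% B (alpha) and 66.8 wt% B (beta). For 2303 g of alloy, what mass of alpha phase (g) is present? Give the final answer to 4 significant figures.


f_alpha = (C_beta - C0) / (C_beta - C_alpha)
f_alpha = (66.8 - 56.3) / (66.8 - 43.9) = 0.458515
m_alpha = f_alpha * m_total = 0.458515 * 2303 = 1056 g


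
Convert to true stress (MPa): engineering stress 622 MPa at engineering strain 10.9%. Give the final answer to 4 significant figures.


sigma_true = sigma_eng * (1 + epsilon_eng)
sigma_true = 622 * (1 + 0.109)
sigma_true = 689.8 MPa


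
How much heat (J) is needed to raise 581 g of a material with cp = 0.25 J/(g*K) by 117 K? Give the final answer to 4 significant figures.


Q = m * cp * dT
Q = 581 * 0.25 * 117
Q = 16990 J


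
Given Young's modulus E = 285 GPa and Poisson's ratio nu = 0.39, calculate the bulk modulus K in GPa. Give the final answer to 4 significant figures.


K = E / (3*(1-2*nu))
K = 285 / (3*(1-2*0.39))
K = 431.8 GPa


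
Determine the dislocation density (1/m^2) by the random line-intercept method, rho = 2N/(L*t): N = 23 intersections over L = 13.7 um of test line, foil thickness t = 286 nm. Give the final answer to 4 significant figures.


rho = 2N / (L * t)
L = 13.7 um = 1.37e-05 m, t = 286 nm = 2.86e-07 m
rho = 2 * 23 / (1.37e-05 * 2.86e-07)
rho = 1.174e+13 1/m^2


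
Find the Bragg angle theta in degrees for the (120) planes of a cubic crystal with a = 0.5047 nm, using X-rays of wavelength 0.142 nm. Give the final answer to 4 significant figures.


d = a / sqrt(h^2+k^2+l^2)
d = 0.5047 / sqrt(5) = 0.225709 nm
lambda = 2*d*sin(theta)  =>  sin(theta) = lambda / (2*d)
sin(theta) = 0.142 / (2 * 0.225709) = 0.314565
theta = 18.33 deg


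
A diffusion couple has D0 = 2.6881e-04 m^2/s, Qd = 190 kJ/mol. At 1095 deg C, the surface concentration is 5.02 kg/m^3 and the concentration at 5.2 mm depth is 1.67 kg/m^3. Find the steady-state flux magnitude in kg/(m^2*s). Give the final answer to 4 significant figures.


Step 1: D = D0 * exp(-Qd/(R*T))
T = 1095 + 273.15 = 1368.15 K
D = 2.6881e-04 * exp(-190e3 / (8.314 * 1368.15)) = 1.49681e-11 m^2/s
Step 2: J = D * (C1 - C2) / dx
J = 1.49681e-11 * (5.02 - 1.67) / 5.2e-03
J = 9.643e-09 kg/(m^2*s)


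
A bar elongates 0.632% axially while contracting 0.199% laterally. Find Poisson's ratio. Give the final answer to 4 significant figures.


nu = -epsilon_lat / epsilon_axial
Lateral strain is contraction (negative), so using magnitudes:
nu = 0.199 / 0.632
nu = 0.3149


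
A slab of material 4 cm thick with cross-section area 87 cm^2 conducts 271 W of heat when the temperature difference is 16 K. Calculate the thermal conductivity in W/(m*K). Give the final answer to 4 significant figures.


k = Q*L / (A*dT)
L = 0.04 m, A = 8.7e-03 m^2
k = 271 * 0.04 / (8.7e-03 * 16)
k = 77.87 W/(m*K)


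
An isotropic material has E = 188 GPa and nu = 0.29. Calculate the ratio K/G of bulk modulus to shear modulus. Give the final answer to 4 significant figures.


G = E / (2*(1+nu))
G = 188 / (2*(1+0.29)) = 72.8682 GPa
K = E / (3*(1-2*nu))
K = 188 / (3*(1-2*0.29)) = 149.206 GPa
K/G = 149.206 / 72.8682 = 2.048


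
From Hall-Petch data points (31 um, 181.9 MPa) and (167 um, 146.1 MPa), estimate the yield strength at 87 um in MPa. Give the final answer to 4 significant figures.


sigma_y = sigma0 + k / sqrt(d)
1/sqrt(d1) = 1/sqrt(3.1e-05) = 179.605;  1/sqrt(d2) = 77.3823
k = (sigma1 - sigma2) / (1/sqrt(d1) - 1/sqrt(d2)) = (181.9 - 146.1) / (179.605 - 77.3823) = 0.350215 MPa*m^0.5
sigma0 = sigma1 - k/sqrt(d1) = 181.9 - 0.350215*179.605 = 119 MPa
sigma_y(d3) = 119 + 0.350215 / sqrt(8.7e-05) = 156.5 MPa


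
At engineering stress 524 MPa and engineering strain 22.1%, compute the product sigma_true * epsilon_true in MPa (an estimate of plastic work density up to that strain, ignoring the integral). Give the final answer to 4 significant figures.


sigma_true = sigma_eng * (1 + epsilon_eng)
sigma_true = 524 * (1 + 0.221) = 639.804 MPa
epsilon_true = ln(1 + epsilon_eng)
epsilon_true = ln(1 + 0.221) = 0.19967
sigma_true * epsilon_true = 639.804 * 0.19967 = 127.7 MPa


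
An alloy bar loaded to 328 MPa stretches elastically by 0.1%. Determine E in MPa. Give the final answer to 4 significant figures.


E = sigma / epsilon
epsilon = 0.1% = 1e-03
E = 328 / 1e-03
E = 328000 MPa


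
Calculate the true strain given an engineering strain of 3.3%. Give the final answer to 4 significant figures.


epsilon_true = ln(1 + epsilon_eng)
epsilon_true = ln(1 + 0.033)
epsilon_true = 0.03247


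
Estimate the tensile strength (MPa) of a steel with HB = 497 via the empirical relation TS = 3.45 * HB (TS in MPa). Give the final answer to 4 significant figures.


TS (MPa) = 3.45 * HB
TS = 3.45 * 497
TS = 1715 MPa


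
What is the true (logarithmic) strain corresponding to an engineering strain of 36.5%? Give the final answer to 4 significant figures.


epsilon_true = ln(1 + epsilon_eng)
epsilon_true = ln(1 + 0.365)
epsilon_true = 0.3112


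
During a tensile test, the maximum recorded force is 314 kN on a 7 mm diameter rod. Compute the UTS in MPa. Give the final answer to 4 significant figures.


A0 = pi*(d/2)^2 = pi*(7/2)^2 = 38.4845 mm^2
UTS = F_max / A0 = 314*1000 / 38.4845
UTS = 8159 MPa


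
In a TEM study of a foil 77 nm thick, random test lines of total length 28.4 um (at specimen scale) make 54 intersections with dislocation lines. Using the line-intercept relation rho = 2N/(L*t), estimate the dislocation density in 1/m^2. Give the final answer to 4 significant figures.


rho = 2N / (L * t)
L = 28.4 um = 2.84e-05 m, t = 77 nm = 7.7e-08 m
rho = 2 * 54 / (2.84e-05 * 7.7e-08)
rho = 4.939e+13 1/m^2


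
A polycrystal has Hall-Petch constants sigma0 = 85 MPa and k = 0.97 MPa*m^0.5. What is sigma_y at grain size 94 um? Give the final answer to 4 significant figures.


sigma_y = sigma0 + k / sqrt(d)
d = 94 um = 9.4e-05 m
sigma_y = 85 + 0.97 / sqrt(9.4e-05)
sigma_y = 185 MPa


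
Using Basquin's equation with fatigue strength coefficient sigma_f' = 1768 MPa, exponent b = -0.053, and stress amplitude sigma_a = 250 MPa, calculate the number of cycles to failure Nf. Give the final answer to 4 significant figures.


sigma_a = sigma_f' * (2*Nf)^b
2*Nf = (sigma_a / sigma_f')^(1/b)
2*Nf = (250 / 1768)^(1/-0.053)
2*Nf = 1.0693e+16
Nf = 5.346e+15 cycles
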